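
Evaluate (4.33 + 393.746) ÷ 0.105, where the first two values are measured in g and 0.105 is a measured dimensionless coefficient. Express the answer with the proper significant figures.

4.33 g + 393.746 g = 398.076 g; the sum is limited to 2 decimal places (5 s.f.).
Carrying full precision, 398.076 ÷ 0.105 = 3791.2 g; 0.105 has 3 s.f., so the result keeps min(5, 3) = 3 s.f.
Rounded to 3 significant figures: 3.79 × 10^3 g.

3.79 × 10^3 g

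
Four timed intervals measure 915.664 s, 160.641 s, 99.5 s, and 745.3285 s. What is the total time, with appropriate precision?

1921.1 s

915.664 s + 160.641 s + 99.5 s + 745.3285 s = 1921.1335 s.
Addition/subtraction keeps the fewest decimal places: 915.664 → 3 decimal places, 160.641 → 3 decimal places, 99.5 → 1 decimal place, 745.3285 → 4 decimal places; limit is 1.
Rounded to 1 decimal place: 1921.1 s.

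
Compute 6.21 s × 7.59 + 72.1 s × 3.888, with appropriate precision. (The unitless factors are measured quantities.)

327 s

6.21 × 7.59 = 47.1339 → 47.1 s (3 s.f., last digit at the 10^-1 place).
72.1 × 3.888 = 280.3248 → 2.80 × 10^2 s (3 s.f., last digit at the 10^0 place).
Sum: 327.4587 s; keep the coarser place, 10^0.
Result: 327 s.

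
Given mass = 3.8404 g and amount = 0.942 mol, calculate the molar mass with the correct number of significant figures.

molar mass = 3.8404 g ÷ 0.942 mol = 4.07685774947… g/mol.
3.8404 has 5 significant figures; 0.942 has 3.
Division/multiplication keeps the fewest: 3 significant figures.
Rounded: 4.08 g/mol.

4.08 g/mol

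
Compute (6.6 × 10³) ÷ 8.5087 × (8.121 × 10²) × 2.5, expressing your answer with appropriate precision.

(6.6 × 10³) ÷ 8.5087 × (8.121 × 10²) × 2.5 = 1574817.53969…
Multiplication/division keeps the fewest significant figures: 6.6 × 10³ → 2 s.f., 8.5087 → 5 s.f., 8.121 × 10² → 4 s.f., 2.5 → 2 s.f.; limit is 2.
Rounded to 2 significant figures: 1.6 × 10⁶.

1.6 × 10⁶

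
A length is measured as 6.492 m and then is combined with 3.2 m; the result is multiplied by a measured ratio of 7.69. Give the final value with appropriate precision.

6.492 m + 3.2 m = 9.692 m; the sum is limited to 1 decimal place (2 s.f.).
Carrying full precision, 9.692 × 7.69 = 74.53148 m; 7.69 has 3 s.f., so the result keeps min(2, 3) = 2 s.f.
Rounded to 2 significant figures: 75 m.

75 m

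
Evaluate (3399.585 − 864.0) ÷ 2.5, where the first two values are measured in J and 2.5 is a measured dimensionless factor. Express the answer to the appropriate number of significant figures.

3399.585 J − 864.0 J = 2535.585 J; the difference is limited to 1 decimal place (5 s.f.).
Carrying full precision, 2535.585 ÷ 2.5 = 1014.234 J; 2.5 has 2 s.f., so the result keeps min(5, 2) = 2 s.f.
Rounded to 2 significant figures: 1.0 × 10^3 J.

1.0 × 10^3 J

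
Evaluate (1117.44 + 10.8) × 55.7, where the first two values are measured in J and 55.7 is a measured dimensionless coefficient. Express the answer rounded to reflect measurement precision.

1117.44 J + 10.8 J = 1128.24 J; the sum is limited to 1 decimal place (5 s.f.).
Carrying full precision, 1128.24 × 55.7 = 62842.968 J; 55.7 has 3 s.f., so the result keeps min(5, 3) = 3 s.f.
Rounded to 3 significant figures: 6.28 × 10^4 J.

6.28 × 10^4 J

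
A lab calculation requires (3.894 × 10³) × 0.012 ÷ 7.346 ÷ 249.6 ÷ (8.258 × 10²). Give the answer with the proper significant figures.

(3.894 × 10³) × 0.012 ÷ 7.346 ÷ 249.6 ÷ (8.258 × 10²) = 0.0000308607736829…
Multiplication/division keeps the fewest significant figures: 3.894 × 10³ → 4 s.f., 0.012 → 2 s.f., 7.346 → 4 s.f., 249.6 → 4 s.f., 8.258 × 10² → 4 s.f.; limit is 2.
Rounded to 2 significant figures: 3.1 × 10⁻⁵.

3.1 × 10⁻⁵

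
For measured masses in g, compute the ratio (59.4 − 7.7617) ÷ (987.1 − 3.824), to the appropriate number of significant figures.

59.4 − 7.7617 = 51.6383, limited to 1 d.p. → 3 s.f.; 987.1 − 3.824 = 983.276, limited to 1 d.p. → 4 s.f.
Carrying full precision, 51.6383 ÷ 983.276 = 0.0525165874078…; keep min(3, 4) = 3 s.f.
Rounded to 3 significant figures: 0.0525.

0.0525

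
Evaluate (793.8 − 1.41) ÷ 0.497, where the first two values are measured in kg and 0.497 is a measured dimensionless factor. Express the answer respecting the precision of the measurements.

793.8 kg − 1.41 kg = 792.39 kg; the difference is limited to 1 decimal place (4 s.f.).
Carrying full precision, 792.39 ÷ 0.497 = 1594.34607646… kg; 0.497 has 3 s.f., so the result keeps min(4, 3) = 3 s.f.
Rounded to 3 significant figures: 1.59 × 10³ kg.

1.59 × 10³ kg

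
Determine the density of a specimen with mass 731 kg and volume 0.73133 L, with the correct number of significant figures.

1.00 × 10^3 kg/L

density = 731 kg ÷ 0.73133 L = 999.548767314… kg/L.
731 has 3 significant figures; 0.73133 has 5.
Division/multiplication keeps the fewest: 3 significant figures.
Rounded: 1.00 × 10^3 kg/L.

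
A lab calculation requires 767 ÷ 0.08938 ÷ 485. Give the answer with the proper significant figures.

767 ÷ 0.08938 ÷ 485 = 17.6934806329…
Multiplication/division keeps the fewest significant figures: 767 → 3 s.f., 0.08938 → 4 s.f., 485 → 3 s.f.; limit is 3.
Rounded to 3 significant figures: 17.7.

17.7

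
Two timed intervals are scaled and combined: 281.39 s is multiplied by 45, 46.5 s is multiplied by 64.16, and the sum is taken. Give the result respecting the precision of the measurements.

281.39 × 45 = 12662.55 → 1.3 × 10^4 s (2 s.f., last digit at the 10^3 place).
46.5 × 64.16 = 2983.44 → 2.98 × 10^3 s (3 s.f., last digit at the 10^1 place).
Sum: 15645.99 s; keep the coarser place, 10^3.
Result: 1.6 × 10^4 s.

1.6 × 10^4 s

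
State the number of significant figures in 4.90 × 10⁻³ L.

3

4.90 × 10⁻³: in scientific notation every digit of the coefficient is significant.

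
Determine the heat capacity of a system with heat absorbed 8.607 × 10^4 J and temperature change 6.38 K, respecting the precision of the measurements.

heat capacity = 8.607 × 10^4 J ÷ 6.38 K = 13490.5956113… J/K.
8.607 × 10^4 has 4 significant figures; 6.38 has 3.
Division/multiplication keeps the fewest: 3 significant figures.
Rounded: 1.35 × 10^4 J/K.

1.35 × 10^4 J/K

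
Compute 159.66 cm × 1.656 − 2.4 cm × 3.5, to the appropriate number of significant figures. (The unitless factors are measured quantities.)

256.0 cm

159.66 × 1.656 = 264.39696 → 264.4 cm (4 s.f., last digit at the 10^-1 place).
2.4 × 3.5 = 8.4 → 8.4 cm (2 s.f., last digit at the 10^-1 place).
Difference: 255.99696 cm; keep the coarser place, 10^-1.
Result: 256.0 cm.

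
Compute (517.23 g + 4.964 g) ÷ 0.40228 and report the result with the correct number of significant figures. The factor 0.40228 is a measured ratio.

1298.1 g

517.23 g + 4.964 g = 522.194 g; the sum is limited to 2 decimal places (5 s.f.).
Carrying full precision, 522.194 ÷ 0.40228 = 1298.08591031… g; 0.40228 has 5 s.f., so the result keeps min(5, 5) = 5 s.f.
Rounded to 5 significant figures: 1298.1 g.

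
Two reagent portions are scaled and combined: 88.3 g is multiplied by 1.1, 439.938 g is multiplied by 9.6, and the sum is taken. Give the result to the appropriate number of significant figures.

4.3 × 10³ g

88.3 × 1.1 = 97.13 → 97 g (2 s.f., last digit at the 10^0 place).
439.938 × 9.6 = 4223.4048 → 4.2 × 10³ g (2 s.f., last digit at the 10^2 place).
Sum: 4320.5348 g; keep the coarser place, 10^2.
Result: 4.3 × 10³ g.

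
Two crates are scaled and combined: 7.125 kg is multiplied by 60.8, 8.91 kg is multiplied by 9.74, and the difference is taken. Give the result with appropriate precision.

7.125 × 60.8 = 433.2 → 433 kg (3 s.f., last digit at the 10^0 place).
8.91 × 9.74 = 86.7834 → 86.8 kg (3 s.f., last digit at the 10^-1 place).
Difference: 346.4166 kg; keep the coarser place, 10^0.
Result: 346 kg.

346 kg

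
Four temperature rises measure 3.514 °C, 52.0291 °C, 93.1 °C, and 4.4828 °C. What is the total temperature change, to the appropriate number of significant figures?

3.514 °C + 52.0291 °C + 93.1 °C + 4.4828 °C = 153.1259 °C.
Addition/subtraction keeps the fewest decimal places: 3.514 → 3 decimal places, 52.0291 → 4 decimal places, 93.1 → 1 decimal place, 4.4828 → 4 decimal places; limit is 1.
Rounded to 1 decimal place: 153.1 °C.

153.1 °C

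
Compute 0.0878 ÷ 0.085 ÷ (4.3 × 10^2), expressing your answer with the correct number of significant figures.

0.0024

0.0878 ÷ 0.085 ÷ (4.3 × 10^2) = 0.00240218878249…
Multiplication/division keeps the fewest significant figures: 0.0878 → 3 s.f., 0.085 → 2 s.f., 4.3 × 10^2 → 2 s.f.; limit is 2.
Rounded to 2 significant figures: 0.0024.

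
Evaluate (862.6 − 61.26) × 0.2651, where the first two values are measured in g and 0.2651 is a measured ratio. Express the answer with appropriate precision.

212.4 g

862.6 g − 61.26 g = 801.34 g; the difference is limited to 1 decimal place (4 s.f.).
Carrying full precision, 801.34 × 0.2651 = 212.435234 g; 0.2651 has 4 s.f., so the result keeps min(4, 4) = 4 s.f.
Rounded to 4 significant figures: 212.4 g.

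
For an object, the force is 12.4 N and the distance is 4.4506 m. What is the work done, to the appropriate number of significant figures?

work done = 12.4 N × 4.4506 m = 55.18744 J.
12.4 has 3 significant figures; 4.4506 has 5.
Division/multiplication keeps the fewest: 3 significant figures.
Rounded: 55.2 J.

55.2 J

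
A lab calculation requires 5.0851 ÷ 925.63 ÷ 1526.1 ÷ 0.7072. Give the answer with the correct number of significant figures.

5.0851 ÷ 925.63 ÷ 1526.1 ÷ 0.7072 = 0.0000050902232665…
Multiplication/division keeps the fewest significant figures: 5.0851 → 5 s.f., 925.63 → 5 s.f., 1526.1 → 5 s.f., 0.7072 → 4 s.f.; limit is 4.
Rounded to 4 significant figures: 5.090 × 10⁻⁶.

5.090 × 10⁻⁶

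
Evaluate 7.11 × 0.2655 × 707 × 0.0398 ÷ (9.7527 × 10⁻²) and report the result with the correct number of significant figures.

7.11 × 0.2655 × 707 × 0.0398 ÷ (9.7527 × 10⁻²) = 544.642774955…
Multiplication/division keeps the fewest significant figures: 7.11 → 3 s.f., 0.2655 → 4 s.f., 707 → 3 s.f., 0.0398 → 3 s.f., 9.7527 × 10⁻² → 5 s.f.; limit is 3.
Rounded to 3 significant figures: 545.

545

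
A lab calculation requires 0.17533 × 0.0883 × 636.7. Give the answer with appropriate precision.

0.17533 × 0.0883 × 636.7 = 9.8571595513
Multiplication/division keeps the fewest significant figures: 0.17533 → 5 s.f., 0.0883 → 3 s.f., 636.7 → 4 s.f.; limit is 3.
Rounded to 3 significant figures: 9.86.

9.86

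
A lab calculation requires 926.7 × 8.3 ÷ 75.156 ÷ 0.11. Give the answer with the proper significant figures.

926.7 × 8.3 ÷ 75.156 ÷ 0.11 = 930.381170801…
Multiplication/division keeps the fewest significant figures: 926.7 → 4 s.f., 8.3 → 2 s.f., 75.156 → 5 s.f., 0.11 → 2 s.f.; limit is 2.
Rounded to 2 significant figures: 9.3 × 10^2.

9.3 × 10^2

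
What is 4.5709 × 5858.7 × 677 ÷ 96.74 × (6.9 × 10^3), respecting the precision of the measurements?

1.3 × 10^9

4.5709 × 5858.7 × 677 ÷ 96.74 × (6.9 × 10^3) = 1.2931075774 × 10^9…
Multiplication/division keeps the fewest significant figures: 4.5709 → 5 s.f., 5858.7 → 5 s.f., 677 → 3 s.f., 96.74 → 4 s.f., 6.9 × 10^3 → 2 s.f.; limit is 2.
Rounded to 2 significant figures: 1.3 × 10^9.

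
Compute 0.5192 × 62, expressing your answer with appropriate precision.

32

0.5192 × 62 = 32.1904
Multiplication/division keeps the fewest significant figures: 0.5192 → 4 s.f., 62 → 2 s.f.; limit is 2.
Rounded to 2 significant figures: 32.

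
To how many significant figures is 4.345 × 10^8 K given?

4.345 × 10^8: in scientific notation every digit of the coefficient is significant.

4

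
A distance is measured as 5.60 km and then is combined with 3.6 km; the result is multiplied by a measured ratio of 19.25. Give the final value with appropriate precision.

1.8 × 10² km

5.60 km + 3.6 km = 9.20 km; the sum is limited to 1 decimal place (2 s.f.).
Carrying full precision, 9.20 × 19.25 = 177.1 km; 19.25 has 4 s.f., so the result keeps min(2, 4) = 2 s.f.
Rounded to 2 significant figures: 1.8 × 10² km.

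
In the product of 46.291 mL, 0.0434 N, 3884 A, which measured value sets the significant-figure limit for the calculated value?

46.291 mL → 5 s.f.; 0.0434 N → 3 s.f.; 3884 A → 4 s.f.
The fewest is 3 significant figures, from 0.0434 N.

0.0434 N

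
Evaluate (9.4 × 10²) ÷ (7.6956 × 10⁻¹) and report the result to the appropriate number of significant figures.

(9.4 × 10²) ÷ (7.6956 × 10⁻¹) = 1221.47720776…
Multiplication/division keeps the fewest significant figures: 9.4 × 10² → 2 s.f., 7.6956 × 10⁻¹ → 5 s.f.; limit is 2.
Rounded to 2 significant figures: 1.2 × 10³.

1.2 × 10³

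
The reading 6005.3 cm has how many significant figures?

5

6005.3: zeros between nonzero digits are significant.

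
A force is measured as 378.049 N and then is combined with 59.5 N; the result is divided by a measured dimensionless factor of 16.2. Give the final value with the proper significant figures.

27.0 N

378.049 N + 59.5 N = 437.549 N; the sum is limited to 1 decimal place (4 s.f.).
Carrying full precision, 437.549 ÷ 16.2 = 27.0091975309… N; 16.2 has 3 s.f., so the result keeps min(4, 3) = 3 s.f.
Rounded to 3 significant figures: 27.0 N.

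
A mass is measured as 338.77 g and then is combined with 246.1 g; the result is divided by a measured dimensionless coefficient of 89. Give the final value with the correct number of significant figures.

6.6 g

338.77 g + 246.1 g = 584.87 g; the sum is limited to 1 decimal place (4 s.f.).
Carrying full precision, 584.87 ÷ 89 = 6.57157303371… g; 89 has 2 s.f., so the result keeps min(4, 2) = 2 s.f.
Rounded to 2 significant figures: 6.6 g.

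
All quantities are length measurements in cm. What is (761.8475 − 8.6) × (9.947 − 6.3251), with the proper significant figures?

761.8475 − 8.6 = 753.2475, limited to 1 d.p. → 4 s.f.; 9.947 − 6.3251 = 3.6219, limited to 3 d.p. → 4 s.f.
Carrying full precision, 753.2475 × 3.6219 = 2728.18712025; keep min(4, 4) = 4 s.f.
Rounded to 4 significant figures: 2728 cm².

2728 cm²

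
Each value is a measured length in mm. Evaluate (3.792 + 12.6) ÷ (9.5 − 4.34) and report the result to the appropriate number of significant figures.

3.2

3.792 + 12.6 = 16.392, limited to 1 d.p. → 3 s.f.; 9.5 − 4.34 = 5.16, limited to 1 d.p. → 2 s.f.
Carrying full precision, 16.392 ÷ 5.16 = 3.17674418605…; keep min(3, 2) = 2 s.f.
Rounded to 2 significant figures: 3.2.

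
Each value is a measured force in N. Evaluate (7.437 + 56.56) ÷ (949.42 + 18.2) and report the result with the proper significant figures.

7.437 + 56.56 = 63.997, limited to 2 d.p. → 4 s.f.; 949.42 + 18.2 = 967.62, limited to 1 d.p. → 4 s.f.
Carrying full precision, 63.997 ÷ 967.62 = 0.0661385667927…; keep min(4, 4) = 4 s.f.
Rounded to 4 significant figures: 0.06614.

0.06614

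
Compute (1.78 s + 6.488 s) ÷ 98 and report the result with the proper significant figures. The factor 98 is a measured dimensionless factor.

0.084 s

1.78 s + 6.488 s = 8.268 s; the sum is limited to 2 decimal places (3 s.f.).
Carrying full precision, 8.268 ÷ 98 = 0.0843673469388… s; 98 has 2 s.f., so the result keeps min(3, 2) = 2 s.f.
Rounded to 2 significant figures: 0.084 s.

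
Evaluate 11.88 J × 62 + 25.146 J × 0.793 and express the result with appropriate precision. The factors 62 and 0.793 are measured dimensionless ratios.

11.88 × 62 = 736.56 → 7.4 × 10² J (2 s.f., last digit at the 10^1 place).
25.146 × 0.793 = 19.940778 → 19.9 J (3 s.f., last digit at the 10^-1 place).
Sum: 756.500778 J; keep the coarser place, 10^1.
Result: 7.6 × 10² J.

7.6 × 10² J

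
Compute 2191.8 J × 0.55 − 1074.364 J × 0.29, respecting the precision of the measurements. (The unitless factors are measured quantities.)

2191.8 × 0.55 = 1205.49 → 1.2 × 10³ J (2 s.f., last digit at the 10^2 place).
1074.364 × 0.29 = 311.56556 → 3.1 × 10² J (2 s.f., last digit at the 10^1 place).
Difference: 893.92444 J; keep the coarser place, 10^2.
Result: 9 × 10² J.

9 × 10² J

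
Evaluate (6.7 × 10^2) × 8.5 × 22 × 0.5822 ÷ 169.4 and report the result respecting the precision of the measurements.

4.3 × 10^2

(6.7 × 10^2) × 8.5 × 22 × 0.5822 ÷ 169.4 = 430.601168831…
Multiplication/division keeps the fewest significant figures: 6.7 × 10^2 → 2 s.f., 8.5 → 2 s.f., 22 → 2 s.f., 0.5822 → 4 s.f., 169.4 → 4 s.f.; limit is 2.
Rounded to 2 significant figures: 4.3 × 10^2.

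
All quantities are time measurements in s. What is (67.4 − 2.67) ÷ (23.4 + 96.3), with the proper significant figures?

67.4 − 2.67 = 64.73, limited to 1 d.p. → 3 s.f.; 23.4 + 96.3 = 119.7, limited to 1 d.p. → 4 s.f.
Carrying full precision, 64.73 ÷ 119.7 = 0.540768588137…; keep min(3, 4) = 3 s.f.
Rounded to 3 significant figures: 0.541.

0.541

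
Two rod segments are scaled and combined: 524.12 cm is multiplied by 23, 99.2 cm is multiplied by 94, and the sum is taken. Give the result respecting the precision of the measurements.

524.12 × 23 = 12054.76 → 1.2 × 10^4 cm (2 s.f., last digit at the 10^3 place).
99.2 × 94 = 9324.8 → 9.3 × 10^3 cm (2 s.f., last digit at the 10^2 place).
Sum: 21379.56 cm; keep the coarser place, 10^3.
Result: 2.1 × 10^4 cm.

2.1 × 10^4 cm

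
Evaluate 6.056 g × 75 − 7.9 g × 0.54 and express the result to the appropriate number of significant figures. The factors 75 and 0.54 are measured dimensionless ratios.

6.056 × 75 = 454.2 → 4.5 × 10² g (2 s.f., last digit at the 10^1 place).
7.9 × 0.54 = 4.266 → 4.3 g (2 s.f., last digit at the 10^-1 place).
Difference: 449.934 g; keep the coarser place, 10^1.
Result: 4.5 × 10² g.

4.5 × 10² g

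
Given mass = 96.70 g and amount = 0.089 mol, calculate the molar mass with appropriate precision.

1.1 × 10^3 g/mol

molar mass = 96.70 g ÷ 0.089 mol = 1086.51685393… g/mol.
96.70 has 4 significant figures; 0.089 has 2.
Division/multiplication keeps the fewest: 2 significant figures.
Rounded: 1.1 × 10^3 g/mol.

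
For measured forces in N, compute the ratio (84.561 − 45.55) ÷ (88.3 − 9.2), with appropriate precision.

84.561 − 45.55 = 39.011, limited to 2 d.p. → 4 s.f.; 88.3 − 9.2 = 79.1, limited to 1 d.p. → 3 s.f.
Carrying full precision, 39.011 ÷ 79.1 = 0.493185840708…; keep min(4, 3) = 3 s.f.
Rounded to 3 significant figures: 4.93 × 10^-1.

4.93 × 10^-1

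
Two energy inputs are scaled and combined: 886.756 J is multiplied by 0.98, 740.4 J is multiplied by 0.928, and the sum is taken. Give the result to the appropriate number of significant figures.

886.756 × 0.98 = 869.02088 → 8.7 × 10^2 J (2 s.f., last digit at the 10^1 place).
740.4 × 0.928 = 687.0912 → 687 J (3 s.f., last digit at the 10^0 place).
Sum: 1556.11208 J; keep the coarser place, 10^1.
Result: 1.56 × 10^3 J.

1.56 × 10^3 J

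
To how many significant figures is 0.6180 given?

4

0.6180: leading zeros are not significant; trailing zeros after a decimal point are significant.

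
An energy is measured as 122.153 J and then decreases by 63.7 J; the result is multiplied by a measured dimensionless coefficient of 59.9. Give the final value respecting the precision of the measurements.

122.153 J − 63.7 J = 58.453 J; the difference is limited to 1 decimal place (3 s.f.).
Carrying full precision, 58.453 × 59.9 = 3501.3347 J; 59.9 has 3 s.f., so the result keeps min(3, 3) = 3 s.f.
Rounded to 3 significant figures: 3.50 × 10³ J.

3.50 × 10³ J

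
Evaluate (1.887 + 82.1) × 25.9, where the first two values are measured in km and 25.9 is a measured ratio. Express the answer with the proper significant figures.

2.18 × 10³ km

1.887 km + 82.1 km = 83.987 km; the sum is limited to 1 decimal place (3 s.f.).
Carrying full precision, 83.987 × 25.9 = 2175.2633 km; 25.9 has 3 s.f., so the result keeps min(3, 3) = 3 s.f.
Rounded to 3 significant figures: 2.18 × 10³ km.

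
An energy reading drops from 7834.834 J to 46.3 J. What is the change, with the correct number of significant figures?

7834.834 J − 46.3 J = 7788.534 J.
Addition/subtraction keeps the fewest decimal places: 7834.834 → 3 decimal places, 46.3 → 1 decimal place; limit is 1.
Rounded to 1 decimal place: 7788.5 J.

7788.5 J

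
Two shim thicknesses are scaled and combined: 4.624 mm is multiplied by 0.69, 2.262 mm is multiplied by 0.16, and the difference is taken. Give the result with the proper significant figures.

4.624 × 0.69 = 3.19056 → 3.2 mm (2 s.f., last digit at the 10^-1 place).
2.262 × 0.16 = 0.36192 → 0.36 mm (2 s.f., last digit at the 10^-2 place).
Difference: 2.82864 mm; keep the coarser place, 10^-1.
Result: 2.8 mm.

2.8 mm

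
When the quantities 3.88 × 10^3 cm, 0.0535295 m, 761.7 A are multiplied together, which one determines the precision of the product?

3.88 × 10^3 cm

3.88 × 10^3 cm → 3 s.f.; 0.0535295 m → 6 s.f.; 761.7 A → 4 s.f.
The fewest is 3 significant figures, from 3.88 × 10^3 cm.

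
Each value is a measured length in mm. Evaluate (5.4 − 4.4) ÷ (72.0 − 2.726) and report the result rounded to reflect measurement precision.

0.014

5.4 − 4.4 = 1.0, limited to 1 d.p. → 2 s.f.; 72.0 − 2.726 = 69.274, limited to 1 d.p. → 3 s.f.
Carrying full precision, 1.0 ÷ 69.274 = 0.0144354303202…; keep min(2, 3) = 2 s.f.
Rounded to 2 significant figures: 0.014.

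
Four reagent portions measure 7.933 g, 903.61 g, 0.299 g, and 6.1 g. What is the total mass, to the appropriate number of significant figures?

917.9 g

7.933 g + 903.61 g + 0.299 g + 6.1 g = 917.942 g.
Addition/subtraction keeps the fewest decimal places: 7.933 → 3 decimal places, 903.61 → 2 decimal places, 0.299 → 3 decimal places, 6.1 → 1 decimal place; limit is 1.
Rounded to 1 decimal place: 917.9 g.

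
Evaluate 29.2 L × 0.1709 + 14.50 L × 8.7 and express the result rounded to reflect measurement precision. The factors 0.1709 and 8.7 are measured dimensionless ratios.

1.3 × 10² L

29.2 × 0.1709 = 4.99028 → 4.99 L (3 s.f., last digit at the 10^-2 place).
14.50 × 8.7 = 126.15 → 1.3 × 10² L (2 s.f., last digit at the 10^1 place).
Sum: 131.14028 L; keep the coarser place, 10^1.
Result: 1.3 × 10² L.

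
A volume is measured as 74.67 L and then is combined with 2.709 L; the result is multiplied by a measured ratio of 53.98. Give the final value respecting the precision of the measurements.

4.177 × 10^3 L

74.67 L + 2.709 L = 77.379 L; the sum is limited to 2 decimal places (4 s.f.).
Carrying full precision, 77.379 × 53.98 = 4176.91842 L; 53.98 has 4 s.f., so the result keeps min(4, 4) = 4 s.f.
Rounded to 4 significant figures: 4.177 × 10^3 L.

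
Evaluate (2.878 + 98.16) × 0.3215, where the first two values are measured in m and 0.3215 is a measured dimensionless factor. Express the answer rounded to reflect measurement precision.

32.48 m

2.878 m + 98.16 m = 101.038 m; the sum is limited to 2 decimal places (5 s.f.).
Carrying full precision, 101.038 × 0.3215 = 32.483717 m; 0.3215 has 4 s.f., so the result keeps min(5, 4) = 4 s.f.
Rounded to 4 significant figures: 32.48 m.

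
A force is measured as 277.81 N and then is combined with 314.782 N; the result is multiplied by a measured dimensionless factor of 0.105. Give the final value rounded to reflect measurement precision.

277.81 N + 314.782 N = 592.592 N; the sum is limited to 2 decimal places (5 s.f.).
Carrying full precision, 592.592 × 0.105 = 62.22216 N; 0.105 has 3 s.f., so the result keeps min(5, 3) = 3 s.f.
Rounded to 3 significant figures: 62.2 N.

62.2 N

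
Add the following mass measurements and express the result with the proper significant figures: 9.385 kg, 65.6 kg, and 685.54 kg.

9.385 kg + 65.6 kg + 685.54 kg = 760.525 kg.
Addition/subtraction keeps the fewest decimal places: 9.385 → 3 decimal places, 65.6 → 1 decimal place, 685.54 → 2 decimal places; limit is 1.
Rounded to 1 decimal place: 760.5 kg.

760.5 kg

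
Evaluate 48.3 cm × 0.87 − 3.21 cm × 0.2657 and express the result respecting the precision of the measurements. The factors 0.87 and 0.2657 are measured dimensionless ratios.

48.3 × 0.87 = 42.021 → 42 cm (2 s.f., last digit at the 10^0 place).
3.21 × 0.2657 = 0.852897 → 0.853 cm (3 s.f., last digit at the 10^-3 place).
Difference: 41.168103 cm; keep the coarser place, 10^0.
Result: 41 cm.

41 cm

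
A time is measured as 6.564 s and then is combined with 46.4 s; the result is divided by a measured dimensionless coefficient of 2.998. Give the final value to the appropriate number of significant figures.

17.7 s

6.564 s + 46.4 s = 52.964 s; the sum is limited to 1 decimal place (3 s.f.).
Carrying full precision, 52.964 ÷ 2.998 = 17.6664442962… s; 2.998 has 4 s.f., so the result keeps min(3, 4) = 3 s.f.
Rounded to 3 significant figures: 17.7 s.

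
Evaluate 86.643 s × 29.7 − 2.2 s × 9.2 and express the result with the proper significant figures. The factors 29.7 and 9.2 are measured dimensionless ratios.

2.55 × 10³ s

86.643 × 29.7 = 2573.2971 → 2.57 × 10³ s (3 s.f., last digit at the 10^1 place).
2.2 × 9.2 = 20.24 → 2.0 × 10¹ s (2 s.f., last digit at the 10^0 place).
Difference: 2553.0571 s; keep the coarser place, 10^1.
Result: 2.55 × 10³ s.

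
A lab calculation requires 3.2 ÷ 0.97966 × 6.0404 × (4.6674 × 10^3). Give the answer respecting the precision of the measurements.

9.2 × 10^4

3.2 ÷ 0.97966 × 6.0404 × (4.6674 × 10^3) = 92090.6043648…
Multiplication/division keeps the fewest significant figures: 3.2 → 2 s.f., 0.97966 → 5 s.f., 6.0404 → 5 s.f., 4.6674 × 10^3 → 5 s.f.; limit is 2.
Rounded to 2 significant figures: 9.2 × 10^4.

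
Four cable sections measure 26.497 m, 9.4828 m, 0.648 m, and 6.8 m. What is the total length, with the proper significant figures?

43.4 m

26.497 m + 9.4828 m + 0.648 m + 6.8 m = 43.4278 m.
Addition/subtraction keeps the fewest decimal places: 26.497 → 3 decimal places, 9.4828 → 4 decimal places, 0.648 → 3 decimal places, 6.8 → 1 decimal place; limit is 1.
Rounded to 1 decimal place: 43.4 m.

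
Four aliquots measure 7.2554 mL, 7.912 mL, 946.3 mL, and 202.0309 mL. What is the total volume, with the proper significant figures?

7.2554 mL + 7.912 mL + 946.3 mL + 202.0309 mL = 1163.4983 mL.
Addition/subtraction keeps the fewest decimal places: 7.2554 → 4 decimal places, 7.912 → 3 decimal places, 946.3 → 1 decimal place, 202.0309 → 4 decimal places; limit is 1.
Rounded to 1 decimal place: 1.1635 × 10^3 mL.

1.1635 × 10^3 mL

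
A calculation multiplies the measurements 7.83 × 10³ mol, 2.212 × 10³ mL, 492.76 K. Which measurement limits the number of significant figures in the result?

7.83 × 10³ mol → 3 s.f.; 2.212 × 10³ mL → 4 s.f.; 492.76 K → 5 s.f.
The fewest is 3 significant figures, from 7.83 × 10³ mol.

7.83 × 10³ mol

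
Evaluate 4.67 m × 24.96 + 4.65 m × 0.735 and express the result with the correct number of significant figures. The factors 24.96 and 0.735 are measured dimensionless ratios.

4.67 × 24.96 = 116.5632 → 117 m (3 s.f., last digit at the 10^0 place).
4.65 × 0.735 = 3.41775 → 3.42 m (3 s.f., last digit at the 10^-2 place).
Sum: 119.98095 m; keep the coarser place, 10^0.
Result: 1.20 × 10² m.

1.20 × 10² m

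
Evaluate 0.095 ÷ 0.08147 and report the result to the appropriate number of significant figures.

1.2

0.095 ÷ 0.08147 = 1.16607340125…
Multiplication/division keeps the fewest significant figures: 0.095 → 2 s.f., 0.08147 → 4 s.f.; limit is 2.
Rounded to 2 significant figures: 1.2.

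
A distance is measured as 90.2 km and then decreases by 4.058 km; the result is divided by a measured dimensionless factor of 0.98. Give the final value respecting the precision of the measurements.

88 km

90.2 km − 4.058 km = 86.142 km; the difference is limited to 1 decimal place (3 s.f.).
Carrying full precision, 86.142 ÷ 0.98 = 87.9 km; 0.98 has 2 s.f., so the result keeps min(3, 2) = 2 s.f.
Rounded to 2 significant figures: 88 km.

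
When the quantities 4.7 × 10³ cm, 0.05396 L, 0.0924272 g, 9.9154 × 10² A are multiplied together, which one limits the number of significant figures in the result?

4.7 × 10³ cm

4.7 × 10³ cm → 2 s.f.; 0.05396 L → 4 s.f.; 0.0924272 g → 6 s.f.; 9.9154 × 10² A → 5 s.f.
The fewest is 2 significant figures, from 4.7 × 10³ cm.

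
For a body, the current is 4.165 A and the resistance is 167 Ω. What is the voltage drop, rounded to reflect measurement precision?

voltage drop = 4.165 A × 167 Ω = 695.555 V.
4.165 has 4 significant figures; 167 has 3.
Division/multiplication keeps the fewest: 3 significant figures.
Rounded: 696 V.

696 V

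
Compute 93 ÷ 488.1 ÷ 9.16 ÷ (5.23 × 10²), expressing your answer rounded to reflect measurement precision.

93 ÷ 488.1 ÷ 9.16 ÷ (5.23 × 10²) = 0.0000397719585717…
Multiplication/division keeps the fewest significant figures: 93 → 2 s.f., 488.1 → 4 s.f., 9.16 → 3 s.f., 5.23 × 10² → 3 s.f.; limit is 2.
Rounded to 2 significant figures: 4.0 × 10⁻⁵.

4.0 × 10⁻⁵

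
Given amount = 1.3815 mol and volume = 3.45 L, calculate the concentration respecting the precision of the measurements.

concentration = 1.3815 mol ÷ 3.45 L = 0.400434782609… mol/L.
1.3815 has 5 significant figures; 3.45 has 3.
Division/multiplication keeps the fewest: 3 significant figures.
Rounded: 0.400 mol/L.

0.400 mol/L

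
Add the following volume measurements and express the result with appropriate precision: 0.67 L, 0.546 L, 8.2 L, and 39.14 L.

0.67 L + 0.546 L + 8.2 L + 39.14 L = 48.556 L.
Addition/subtraction keeps the fewest decimal places: 0.67 → 2 decimal places, 0.546 → 3 decimal places, 8.2 → 1 decimal place, 39.14 → 2 decimal places; limit is 1.
Rounded to 1 decimal place: 48.6 L.

48.6 L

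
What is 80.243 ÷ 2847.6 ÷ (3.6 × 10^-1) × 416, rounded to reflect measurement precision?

33

80.243 ÷ 2847.6 ÷ (3.6 × 10^-1) × 416 = 32.5625946216…
Multiplication/division keeps the fewest significant figures: 80.243 → 5 s.f., 2847.6 → 5 s.f., 3.6 × 10^-1 → 2 s.f., 416 → 3 s.f.; limit is 2.
Rounded to 2 significant figures: 33.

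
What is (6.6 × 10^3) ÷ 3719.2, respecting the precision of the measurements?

1.8

(6.6 × 10^3) ÷ 3719.2 = 1.77457517746…
Multiplication/division keeps the fewest significant figures: 6.6 × 10^3 → 2 s.f., 3719.2 → 5 s.f.; limit is 2.
Rounded to 2 significant figures: 1.8.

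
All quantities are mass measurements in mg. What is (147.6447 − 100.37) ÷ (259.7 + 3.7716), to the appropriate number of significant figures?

0.1794

147.6447 − 100.37 = 47.2747, limited to 2 d.p. → 4 s.f.; 259.7 + 3.7716 = 263.4716, limited to 1 d.p. → 4 s.f.
Carrying full precision, 47.2747 ÷ 263.4716 = 0.179429965127…; keep min(4, 4) = 4 s.f.
Rounded to 4 significant figures: 0.1794.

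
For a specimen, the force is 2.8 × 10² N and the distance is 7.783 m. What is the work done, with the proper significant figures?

work done = 2.8 × 10² N × 7.783 m = 2179.24 J.
2.8 × 10² has 2 significant figures; 7.783 has 4.
Division/multiplication keeps the fewest: 2 significant figures.
Rounded: 2.2 × 10³ J.

2.2 × 10³ J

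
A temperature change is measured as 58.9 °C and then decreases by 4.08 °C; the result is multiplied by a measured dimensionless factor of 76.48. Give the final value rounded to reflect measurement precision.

4.19 × 10^3 °C

58.9 °C − 4.08 °C = 54.82 °C; the difference is limited to 1 decimal place (3 s.f.).
Carrying full precision, 54.82 × 76.48 = 4192.6336 °C; 76.48 has 4 s.f., so the result keeps min(3, 4) = 3 s.f.
Rounded to 3 significant figures: 4.19 × 10^3 °C.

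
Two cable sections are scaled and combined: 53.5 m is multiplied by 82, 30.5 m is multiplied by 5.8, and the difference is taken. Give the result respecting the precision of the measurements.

53.5 × 82 = 4387 → 4.4 × 10³ m (2 s.f., last digit at the 10^2 place).
30.5 × 5.8 = 176.9 → 1.8 × 10² m (2 s.f., last digit at the 10^1 place).
Difference: 4210.1 m; keep the coarser place, 10^2.
Result: 4.2 × 10³ m.

4.2 × 10³ m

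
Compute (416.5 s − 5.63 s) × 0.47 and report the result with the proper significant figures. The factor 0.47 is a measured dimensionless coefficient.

1.9 × 10² s

416.5 s − 5.63 s = 410.87 s; the difference is limited to 1 decimal place (4 s.f.).
Carrying full precision, 410.87 × 0.47 = 193.1089 s; 0.47 has 2 s.f., so the result keeps min(4, 2) = 2 s.f.
Rounded to 2 significant figures: 1.9 × 10² s.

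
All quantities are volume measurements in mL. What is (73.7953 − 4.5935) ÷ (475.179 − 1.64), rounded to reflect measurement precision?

73.7953 − 4.5935 = 69.2018, limited to 4 d.p. → 6 s.f.; 475.179 − 1.64 = 473.539, limited to 2 d.p. → 5 s.f.
Carrying full precision, 69.2018 ÷ 473.539 = 0.146137488148…; keep min(6, 5) = 5 s.f.
Rounded to 5 significant figures: 0.14614.

0.14614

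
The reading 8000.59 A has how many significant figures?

6

8000.59: zeros between nonzero digits are significant.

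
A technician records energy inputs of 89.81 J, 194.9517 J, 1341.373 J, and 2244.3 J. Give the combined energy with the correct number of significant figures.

3.8704 × 10^3 J

89.81 J + 194.9517 J + 1341.373 J + 2244.3 J = 3870.4347 J.
Addition/subtraction keeps the fewest decimal places: 89.81 → 2 decimal places, 194.9517 → 4 decimal places, 1341.373 → 3 decimal places, 2244.3 → 1 decimal place; limit is 1.
Rounded to 1 decimal place: 3.8704 × 10^3 J.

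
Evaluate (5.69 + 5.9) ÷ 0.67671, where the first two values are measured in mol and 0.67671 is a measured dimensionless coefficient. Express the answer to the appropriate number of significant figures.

5.69 mol + 5.9 mol = 11.59 mol; the sum is limited to 1 decimal place (3 s.f.).
Carrying full precision, 11.59 ÷ 0.67671 = 17.1269820159… mol; 0.67671 has 5 s.f., so the result keeps min(3, 5) = 3 s.f.
Rounded to 3 significant figures: 17.1 mol.

17.1 mol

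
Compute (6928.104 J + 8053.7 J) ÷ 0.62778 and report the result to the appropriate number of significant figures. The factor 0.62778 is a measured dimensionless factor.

23865 J

6928.104 J + 8053.7 J = 14981.804 J; the sum is limited to 1 decimal place (6 s.f.).
Carrying full precision, 14981.804 ÷ 0.62778 = 23864.736054… J; 0.62778 has 5 s.f., so the result keeps min(6, 5) = 5 s.f.
Rounded to 5 significant figures: 23865 J.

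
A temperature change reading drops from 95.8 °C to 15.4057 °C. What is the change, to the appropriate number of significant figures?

95.8 °C − 15.4057 °C = 80.3943 °C.
Addition/subtraction keeps the fewest decimal places: 95.8 → 1 decimal place, 15.4057 → 4 decimal places; limit is 1.
Rounded to 1 decimal place: 80.4 °C.

80.4 °C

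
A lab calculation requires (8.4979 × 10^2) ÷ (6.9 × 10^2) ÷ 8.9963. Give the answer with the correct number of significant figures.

(8.4979 × 10^2) ÷ (6.9 × 10^2) ÷ 8.9963 = 0.136898470498…
Multiplication/division keeps the fewest significant figures: 8.4979 × 10^2 → 5 s.f., 6.9 × 10^2 → 2 s.f., 8.9963 → 5 s.f.; limit is 2.
Rounded to 2 significant figures: 0.14.

0.14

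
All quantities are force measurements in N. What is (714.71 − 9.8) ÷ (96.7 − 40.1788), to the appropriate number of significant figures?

714.71 − 9.8 = 704.91, limited to 1 d.p. → 4 s.f.; 96.7 − 40.1788 = 56.5212, limited to 1 d.p. → 3 s.f.
Carrying full precision, 704.91 ÷ 56.5212 = 12.4716035753…; keep min(4, 3) = 3 s.f.
Rounded to 3 significant figures: 12.5.

12.5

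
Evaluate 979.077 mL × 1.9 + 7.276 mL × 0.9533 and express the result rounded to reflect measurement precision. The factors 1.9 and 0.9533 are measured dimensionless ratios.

1.9 × 10^3 mL

979.077 × 1.9 = 1860.2463 → 1.9 × 10^3 mL (2 s.f., last digit at the 10^2 place).
7.276 × 0.9533 = 6.9362108 → 6.936 mL (4 s.f., last digit at the 10^-3 place).
Sum: 1867.1825108 mL; keep the coarser place, 10^2.
Result: 1.9 × 10^3 mL.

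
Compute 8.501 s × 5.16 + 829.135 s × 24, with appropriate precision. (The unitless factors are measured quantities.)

2.0 × 10⁴ s

8.501 × 5.16 = 43.86516 → 43.9 s (3 s.f., last digit at the 10^-1 place).
829.135 × 24 = 19899.24 → 2.0 × 10⁴ s (2 s.f., last digit at the 10^3 place).
Sum: 19943.10516 s; keep the coarser place, 10^3.
Result: 2.0 × 10⁴ s.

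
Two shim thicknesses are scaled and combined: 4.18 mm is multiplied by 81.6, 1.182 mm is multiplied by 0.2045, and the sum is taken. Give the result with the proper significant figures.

341 mm

4.18 × 81.6 = 341.088 → 341 mm (3 s.f., last digit at the 10^0 place).
1.182 × 0.2045 = 0.241719 → 0.2417 mm (4 s.f., last digit at the 10^-4 place).
Sum: 341.329719 mm; keep the coarser place, 10^0.
Result: 341 mm.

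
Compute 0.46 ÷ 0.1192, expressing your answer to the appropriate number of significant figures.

0.46 ÷ 0.1192 = 3.85906040268…
Multiplication/division keeps the fewest significant figures: 0.46 → 2 s.f., 0.1192 → 4 s.f.; limit is 2.
Rounded to 2 significant figures: 3.9.

3.9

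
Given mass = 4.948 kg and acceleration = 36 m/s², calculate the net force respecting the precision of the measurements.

1.8 × 10² N

net force = 4.948 kg × 36 m/s² = 178.128 N.
4.948 has 4 significant figures; 36 has 2.
Division/multiplication keeps the fewest: 2 significant figures.
Rounded: 1.8 × 10² N.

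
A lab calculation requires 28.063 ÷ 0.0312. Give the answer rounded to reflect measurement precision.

28.063 ÷ 0.0312 = 899.455128205…
Multiplication/division keeps the fewest significant figures: 28.063 → 5 s.f., 0.0312 → 3 s.f.; limit is 3.
Rounded to 3 significant figures: 899.

899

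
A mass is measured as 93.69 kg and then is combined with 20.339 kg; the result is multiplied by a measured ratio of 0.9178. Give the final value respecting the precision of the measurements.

104.7 kg

93.69 kg + 20.339 kg = 114.029 kg; the sum is limited to 2 decimal places (5 s.f.).
Carrying full precision, 114.029 × 0.9178 = 104.6558162 kg; 0.9178 has 4 s.f., so the result keeps min(5, 4) = 4 s.f.
Rounded to 4 significant figures: 104.7 kg.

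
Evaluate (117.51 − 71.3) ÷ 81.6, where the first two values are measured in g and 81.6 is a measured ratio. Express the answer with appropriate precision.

0.566 g

117.51 g − 71.3 g = 46.21 g; the difference is limited to 1 decimal place (3 s.f.).
Carrying full precision, 46.21 ÷ 81.6 = 0.566299019608… g; 81.6 has 3 s.f., so the result keeps min(3, 3) = 3 s.f.
Rounded to 3 significant figures: 0.566 g.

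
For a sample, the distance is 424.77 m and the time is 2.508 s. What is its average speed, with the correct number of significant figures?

169.4 m/s

average speed = 424.77 m ÷ 2.508 s = 169.366028708… m/s.
424.77 has 5 significant figures; 2.508 has 4.
Division/multiplication keeps the fewest: 4 significant figures.
Rounded: 169.4 m/s.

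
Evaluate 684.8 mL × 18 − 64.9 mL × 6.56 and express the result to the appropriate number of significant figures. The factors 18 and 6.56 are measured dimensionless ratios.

1.2 × 10^4 mL

684.8 × 18 = 12326.4 → 1.2 × 10^4 mL (2 s.f., last digit at the 10^3 place).
64.9 × 6.56 = 425.744 → 426 mL (3 s.f., last digit at the 10^0 place).
Difference: 11900.656 mL; keep the coarser place, 10^3.
Result: 1.2 × 10^4 mL.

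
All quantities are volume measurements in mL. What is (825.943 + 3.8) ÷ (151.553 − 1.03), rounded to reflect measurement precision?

5.512

825.943 + 3.8 = 829.743, limited to 1 d.p. → 4 s.f.; 151.553 − 1.03 = 150.523, limited to 2 d.p. → 5 s.f.
Carrying full precision, 829.743 ÷ 150.523 = 5.51240009832…; keep min(4, 5) = 4 s.f.
Rounded to 4 significant figures: 5.512.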